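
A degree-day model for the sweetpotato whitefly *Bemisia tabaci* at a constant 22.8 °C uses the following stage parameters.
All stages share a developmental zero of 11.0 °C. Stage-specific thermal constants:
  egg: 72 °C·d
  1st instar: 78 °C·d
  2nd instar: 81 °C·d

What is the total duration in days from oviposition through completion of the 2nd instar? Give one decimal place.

19.6 days

Daily accumulation at 22.8 °C = 22.8 − 11.0 = 11.8 DD/day.
Total K = 72 + 78 + 81 = 231 DD.
Total duration = 231 / 11.8 = 19.576 ≈ 19.6 days.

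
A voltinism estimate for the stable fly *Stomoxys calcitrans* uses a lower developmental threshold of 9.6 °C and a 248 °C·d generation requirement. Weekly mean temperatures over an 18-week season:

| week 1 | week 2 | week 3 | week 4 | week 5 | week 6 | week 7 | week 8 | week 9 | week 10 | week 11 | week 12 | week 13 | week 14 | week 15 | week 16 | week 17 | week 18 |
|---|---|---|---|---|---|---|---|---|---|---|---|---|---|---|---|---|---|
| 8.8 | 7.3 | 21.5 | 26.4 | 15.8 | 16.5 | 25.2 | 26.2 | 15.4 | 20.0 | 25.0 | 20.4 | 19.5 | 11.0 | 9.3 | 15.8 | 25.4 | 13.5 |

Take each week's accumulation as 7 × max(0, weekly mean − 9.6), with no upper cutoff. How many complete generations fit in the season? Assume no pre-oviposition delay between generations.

Weekly DD (7 × max(0, T̄ − 9.6)): 0.0, 0.0, 83.3, 117.6, 43.4, 48.3, 109.2, 116.2, 40.6, 72.8, 107.8, 75.6, 69.3, 9.8, 0.0, 43.4, 110.6, 27.3.
Season total = 1075.2 DD.
Complete generations = ⌊1075.2 / 248⌋ = 4.

4 generations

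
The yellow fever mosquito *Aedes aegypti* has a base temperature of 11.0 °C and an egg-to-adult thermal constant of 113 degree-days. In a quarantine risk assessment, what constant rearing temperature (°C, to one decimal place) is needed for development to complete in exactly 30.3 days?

14.7 °C

Required daily accumulation = 113 / 30.3 = 3.729 DD/day.
T = T_base + 3.729 = 11.0 + 3.729 = 14.729 ≈ 14.7 °C.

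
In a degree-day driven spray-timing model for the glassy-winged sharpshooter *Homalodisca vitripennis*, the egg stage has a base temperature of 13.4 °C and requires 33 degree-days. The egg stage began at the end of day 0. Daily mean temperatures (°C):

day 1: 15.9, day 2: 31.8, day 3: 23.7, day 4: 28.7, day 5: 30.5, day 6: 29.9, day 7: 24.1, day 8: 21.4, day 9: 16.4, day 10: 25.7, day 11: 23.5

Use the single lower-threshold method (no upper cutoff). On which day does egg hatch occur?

day 4

Daily DD above 13.4 °C: 2.5, 18.4, 10.3, 15.3, 17.1, 16.5, 10.7, 8.0, 3.0, 12.3, 10.1.
Cumulative: 2.5, 20.9, 31.2, 46.5, 63.6, 80.1, 90.8, 98.8, 101.8, 114.1, 124.2.
The total first reaches 33 DD on day 4.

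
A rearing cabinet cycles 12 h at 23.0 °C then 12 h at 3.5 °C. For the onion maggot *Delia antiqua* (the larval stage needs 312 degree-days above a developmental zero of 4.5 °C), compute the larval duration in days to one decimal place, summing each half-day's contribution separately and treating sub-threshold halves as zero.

33.7 days

Day half: max(0, 23.0 − 4.5) × 0.5 = 18.5 × 0.5 = 9.25 DD.
Night half: max(0, 3.5 − 4.5) × 0.5 = 0.0 × 0.5 = 0.00 DD.
Per 24 h: 9.25 DD/day.
Duration = 312 / 9.25 = 33.730 ≈ 33.7 days.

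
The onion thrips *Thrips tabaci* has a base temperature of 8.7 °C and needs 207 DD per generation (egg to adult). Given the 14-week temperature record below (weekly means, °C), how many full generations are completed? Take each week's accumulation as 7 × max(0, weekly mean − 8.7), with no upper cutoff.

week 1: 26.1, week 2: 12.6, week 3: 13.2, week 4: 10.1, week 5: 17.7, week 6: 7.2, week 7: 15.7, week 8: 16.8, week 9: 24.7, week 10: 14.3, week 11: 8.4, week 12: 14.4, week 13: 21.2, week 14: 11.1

3 generations

Weekly DD (7 × max(0, T̄ − 8.7)): 121.8, 27.3, 31.5, 9.8, 63.0, 0.0, 49.0, 56.7, 112.0, 39.2, 0.0, 39.9, 87.5, 16.8.
Season total = 654.5 DD.
Complete generations = ⌊654.5 / 207⌋ = 3.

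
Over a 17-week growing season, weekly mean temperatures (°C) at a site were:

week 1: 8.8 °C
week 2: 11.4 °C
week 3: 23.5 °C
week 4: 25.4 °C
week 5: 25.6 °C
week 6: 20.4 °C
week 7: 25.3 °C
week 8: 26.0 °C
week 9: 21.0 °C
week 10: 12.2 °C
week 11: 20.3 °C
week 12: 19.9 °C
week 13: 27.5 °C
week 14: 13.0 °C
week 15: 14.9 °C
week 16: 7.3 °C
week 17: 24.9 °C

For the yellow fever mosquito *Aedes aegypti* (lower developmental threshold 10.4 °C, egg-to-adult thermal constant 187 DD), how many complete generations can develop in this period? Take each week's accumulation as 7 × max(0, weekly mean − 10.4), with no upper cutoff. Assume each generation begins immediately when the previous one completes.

Weekly DD (7 × max(0, T̄ − 10.4)): 0.0, 7.0, 91.7, 105.0, 106.4, 70.0, 104.3, 109.2, 74.2, 12.6, 69.3, 66.5, 119.7, 18.2, 31.5, 0.0, 101.5.
Season total = 1087.1 DD.
Complete generations = ⌊1087.1 / 187⌋ = 5.

5 generations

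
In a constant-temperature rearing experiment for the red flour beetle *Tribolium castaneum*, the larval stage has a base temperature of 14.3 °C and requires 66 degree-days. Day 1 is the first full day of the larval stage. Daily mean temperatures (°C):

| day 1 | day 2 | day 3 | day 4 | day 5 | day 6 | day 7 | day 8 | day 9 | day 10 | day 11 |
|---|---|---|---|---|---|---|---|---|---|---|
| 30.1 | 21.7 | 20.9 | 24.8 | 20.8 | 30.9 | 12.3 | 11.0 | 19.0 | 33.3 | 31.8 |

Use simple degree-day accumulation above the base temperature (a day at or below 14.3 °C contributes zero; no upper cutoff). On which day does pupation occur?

Daily DD above 14.3 °C: 15.8, 7.4, 6.6, 10.5, 6.5, 16.6, 0.0, 0.0, 4.7, 19.0, 17.5.
Cumulative: 15.8, 23.2, 29.8, 40.3, 46.8, 63.4, 63.4, 63.4, 68.1, 87.1, 104.6.
The total first reaches 66 DD on day 9.

day 9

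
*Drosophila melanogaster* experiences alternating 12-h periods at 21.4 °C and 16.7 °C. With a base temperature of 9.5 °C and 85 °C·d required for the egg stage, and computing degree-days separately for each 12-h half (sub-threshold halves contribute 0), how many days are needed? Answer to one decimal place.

Day half: max(0, 21.4 − 9.5) × 0.5 = 11.9 × 0.5 = 5.95 DD.
Night half: max(0, 16.7 − 9.5) × 0.5 = 7.2 × 0.5 = 3.60 DD.
Per 24 h: 9.55 DD/day.
Duration = 85 / 9.55 = 8.901 ≈ 8.9 days.

8.9 days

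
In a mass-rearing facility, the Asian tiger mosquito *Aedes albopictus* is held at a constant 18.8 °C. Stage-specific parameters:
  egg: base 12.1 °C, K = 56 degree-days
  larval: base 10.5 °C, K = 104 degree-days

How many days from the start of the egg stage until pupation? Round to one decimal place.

20.9 days

egg: 56 / (18.8 − 12.1) = 56 / 6.7 = 8.358 d.
larval: 104 / (18.8 − 10.5) = 104 / 8.3 = 12.530 d.
Sum = 20.888 ≈ 20.9 days.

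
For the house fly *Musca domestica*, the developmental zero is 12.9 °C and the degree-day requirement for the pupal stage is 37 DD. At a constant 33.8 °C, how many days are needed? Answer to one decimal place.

1.8 days

Daily accumulation = 33.8 − 12.9 = 20.9 DD/day.
Duration = 37 / 20.9 = 1.770 ≈ 1.8 days.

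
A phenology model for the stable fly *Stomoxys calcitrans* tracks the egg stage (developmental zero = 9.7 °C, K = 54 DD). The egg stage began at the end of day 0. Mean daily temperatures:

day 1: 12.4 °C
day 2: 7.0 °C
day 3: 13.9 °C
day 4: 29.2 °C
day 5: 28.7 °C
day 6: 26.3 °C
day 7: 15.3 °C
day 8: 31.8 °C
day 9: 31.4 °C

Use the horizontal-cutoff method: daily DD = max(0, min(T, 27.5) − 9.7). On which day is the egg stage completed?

day 6

Daily DD above 9.7 °C (capped at 17.8): 2.7, 0.0, 4.2, 17.8, 17.8, 16.6, 5.6, 17.8, 17.8.
Cumulative: 2.7, 2.7, 6.9, 24.7, 42.5, 59.1, 64.7, 82.5, 100.3.
The total first reaches 54 DD on day 6.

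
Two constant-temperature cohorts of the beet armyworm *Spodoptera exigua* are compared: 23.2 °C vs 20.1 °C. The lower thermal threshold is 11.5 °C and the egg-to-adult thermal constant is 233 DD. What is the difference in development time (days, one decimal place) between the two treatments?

At 23.2 °C: 233 / (23.2 − 11.5) = 233 / 11.7 = 19.915 d.
At 20.1 °C: 233 / (20.1 − 11.5) = 233 / 8.6 = 27.093 d.
Difference = |19.915 − 27.093| = 7.178 ≈ 7.2 days.

7.2 days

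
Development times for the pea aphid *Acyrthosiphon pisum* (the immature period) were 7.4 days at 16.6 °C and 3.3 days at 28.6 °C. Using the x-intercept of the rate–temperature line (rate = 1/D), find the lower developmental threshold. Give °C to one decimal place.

6.9 °C

Under the model K = D·(T − T_b), so D₁·(T₁ − T_b) = D₂·(T₂ − T_b).
7.4·(16.6 − T_b) = 3.3·(28.6 − T_b)
T_b = (7.4·16.6 − 3.3·28.6) / (7.4 − 3.3) = 28.46 / 4.1 = 6.941 °C ≈ 6.9 °C.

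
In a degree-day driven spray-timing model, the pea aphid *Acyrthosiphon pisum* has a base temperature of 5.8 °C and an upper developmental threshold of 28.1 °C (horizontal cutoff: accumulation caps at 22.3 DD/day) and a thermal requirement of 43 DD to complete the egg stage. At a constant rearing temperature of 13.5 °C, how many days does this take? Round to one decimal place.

Daily accumulation = 13.5 − 5.8 = 7.7 DD/day.
Duration = 43 / 7.7 = 5.584 ≈ 5.6 days.

5.6 days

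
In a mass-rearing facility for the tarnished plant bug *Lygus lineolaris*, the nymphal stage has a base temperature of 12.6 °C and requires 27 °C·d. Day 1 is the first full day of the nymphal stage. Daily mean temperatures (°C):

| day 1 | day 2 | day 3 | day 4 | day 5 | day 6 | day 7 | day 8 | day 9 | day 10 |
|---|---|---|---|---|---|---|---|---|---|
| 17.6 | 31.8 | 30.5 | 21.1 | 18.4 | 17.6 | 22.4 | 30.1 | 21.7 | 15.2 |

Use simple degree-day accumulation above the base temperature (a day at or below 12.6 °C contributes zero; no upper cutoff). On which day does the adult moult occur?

Daily DD above 12.6 °C: 5.0, 19.2, 17.9, 8.5, 5.8, 5.0, 9.8, 17.5, 9.1, 2.6.
Cumulative: 5.0, 24.2, 42.1, 50.6, 56.4, 61.4, 71.2, 88.7, 97.8, 100.4.
The total first reaches 27 DD on day 3.

day 3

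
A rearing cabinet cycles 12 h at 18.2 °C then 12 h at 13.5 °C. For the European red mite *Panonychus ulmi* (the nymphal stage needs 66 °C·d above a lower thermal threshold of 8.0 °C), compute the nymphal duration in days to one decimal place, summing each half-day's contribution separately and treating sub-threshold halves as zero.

8.4 days

Day half: max(0, 18.2 − 8.0) × 0.5 = 10.2 × 0.5 = 5.10 DD.
Night half: max(0, 13.5 − 8.0) × 0.5 = 5.5 × 0.5 = 2.75 DD.
Per 24 h: 7.85 DD/day.
Duration = 66 / 7.85 = 8.408 ≈ 8.4 days.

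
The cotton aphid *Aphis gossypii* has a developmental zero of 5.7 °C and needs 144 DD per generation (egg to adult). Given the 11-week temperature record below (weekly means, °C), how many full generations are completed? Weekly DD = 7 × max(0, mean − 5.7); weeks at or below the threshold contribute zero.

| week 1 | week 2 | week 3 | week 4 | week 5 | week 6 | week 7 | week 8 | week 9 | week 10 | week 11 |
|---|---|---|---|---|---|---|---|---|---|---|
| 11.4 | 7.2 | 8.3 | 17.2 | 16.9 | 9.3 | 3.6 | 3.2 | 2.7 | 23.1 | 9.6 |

Weekly DD (7 × max(0, T̄ − 5.7)): 39.9, 10.5, 18.2, 80.5, 78.4, 25.2, 0.0, 0.0, 0.0, 121.8, 27.3.
Season total = 401.8 DD.
Complete generations = ⌊401.8 / 144⌋ = 2.

2 generations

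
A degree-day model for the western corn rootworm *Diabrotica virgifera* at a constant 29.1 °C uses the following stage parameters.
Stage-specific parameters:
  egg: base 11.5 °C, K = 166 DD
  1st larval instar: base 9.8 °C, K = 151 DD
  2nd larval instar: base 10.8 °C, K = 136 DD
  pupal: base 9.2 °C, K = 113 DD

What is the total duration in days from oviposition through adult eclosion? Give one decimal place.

egg: 166 / (29.1 − 11.5) = 166 / 17.6 = 9.432 d.
1st larval instar: 151 / (29.1 − 9.8) = 151 / 19.3 = 7.824 d.
2nd larval instar: 136 / (29.1 − 10.8) = 136 / 18.3 = 7.432 d.
pupal: 113 / (29.1 − 9.2) = 113 / 19.9 = 5.678 d.
Sum = 30.366 ≈ 30.4 days.

30.4 days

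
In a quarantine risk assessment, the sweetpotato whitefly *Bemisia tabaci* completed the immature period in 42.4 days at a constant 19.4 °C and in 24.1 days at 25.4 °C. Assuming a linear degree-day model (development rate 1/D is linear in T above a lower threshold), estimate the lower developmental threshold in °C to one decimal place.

Linear rate model ⇒ the product D·(T − T_b) is constant across temperatures.
42.4·(19.4 − T_b) = 24.1·(25.4 − T_b)
T_b = (42.4·19.4 − 24.1·25.4) / (42.4 − 24.1) = 210.42 / 18.3 = 11.498 °C ≈ 11.5 °C.

11.5 °C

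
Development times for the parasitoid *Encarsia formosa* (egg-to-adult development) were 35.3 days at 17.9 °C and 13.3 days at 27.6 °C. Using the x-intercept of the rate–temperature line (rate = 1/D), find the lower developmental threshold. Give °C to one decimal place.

Under the model K = D·(T − T_b), so D₁·(T₁ − T_b) = D₂·(T₂ − T_b).
35.3·(17.9 − T_b) = 13.3·(27.6 − T_b)
T_b = (35.3·17.9 − 13.3·27.6) / (35.3 − 13.3) = 264.79 / 22.0 = 12.036 °C ≈ 12.0 °C.

12.0 °C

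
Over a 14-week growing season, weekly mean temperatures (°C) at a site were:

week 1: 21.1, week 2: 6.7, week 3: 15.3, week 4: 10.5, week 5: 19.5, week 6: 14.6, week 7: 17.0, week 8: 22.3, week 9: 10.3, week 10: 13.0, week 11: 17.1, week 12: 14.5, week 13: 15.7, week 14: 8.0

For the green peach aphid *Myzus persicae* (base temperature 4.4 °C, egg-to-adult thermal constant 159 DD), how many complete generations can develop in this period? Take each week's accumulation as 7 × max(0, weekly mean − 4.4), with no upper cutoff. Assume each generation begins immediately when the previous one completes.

6 generations

Weekly DD (7 × max(0, T̄ − 4.4)): 116.9, 16.1, 76.3, 42.7, 105.7, 71.4, 88.2, 125.3, 41.3, 60.2, 88.9, 70.7, 79.1, 25.2.
Season total = 1008.0 DD.
Complete generations = ⌊1008.0 / 159⌋ = 6.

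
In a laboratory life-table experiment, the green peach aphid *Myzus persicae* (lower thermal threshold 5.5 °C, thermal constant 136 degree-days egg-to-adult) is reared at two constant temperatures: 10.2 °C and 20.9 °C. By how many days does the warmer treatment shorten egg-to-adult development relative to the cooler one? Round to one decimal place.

20.1 days

At 10.2 °C: 136 / (10.2 − 5.5) = 136 / 4.7 = 28.936 d.
At 20.9 °C: 136 / (20.9 − 5.5) = 136 / 15.4 = 8.831 d.
Difference = |28.936 − 8.831| = 20.105 ≈ 20.1 days.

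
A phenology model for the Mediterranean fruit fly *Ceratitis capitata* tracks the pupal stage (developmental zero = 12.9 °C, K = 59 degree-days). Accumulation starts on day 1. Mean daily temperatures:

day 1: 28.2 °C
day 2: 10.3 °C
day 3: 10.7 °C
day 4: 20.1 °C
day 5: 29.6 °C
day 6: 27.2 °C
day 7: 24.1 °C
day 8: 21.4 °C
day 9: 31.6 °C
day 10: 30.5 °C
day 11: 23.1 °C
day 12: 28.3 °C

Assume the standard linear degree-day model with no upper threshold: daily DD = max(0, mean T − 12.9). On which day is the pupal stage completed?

Daily DD above 12.9 °C: 15.3, 0.0, 0.0, 7.2, 16.7, 14.3, 11.2, 8.5, 18.7, 17.6, 10.2, 15.4.
Cumulative: 15.3, 15.3, 15.3, 22.5, 39.2, 53.5, 64.7, 73.2, 91.9, 109.5, 119.7, 135.1.
The total first reaches 59 DD on day 7.

day 7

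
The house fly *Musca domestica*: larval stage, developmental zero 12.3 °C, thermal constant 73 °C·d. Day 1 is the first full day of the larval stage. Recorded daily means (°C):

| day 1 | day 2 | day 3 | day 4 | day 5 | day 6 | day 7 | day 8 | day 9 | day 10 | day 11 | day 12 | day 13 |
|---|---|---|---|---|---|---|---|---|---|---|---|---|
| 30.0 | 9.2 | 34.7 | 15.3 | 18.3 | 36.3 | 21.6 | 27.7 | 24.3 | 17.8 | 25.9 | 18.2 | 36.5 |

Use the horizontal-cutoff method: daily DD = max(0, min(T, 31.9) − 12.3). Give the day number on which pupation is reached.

Daily DD above 12.3 °C (capped at 19.6): 17.7, 0.0, 19.6, 3.0, 6.0, 19.6, 9.3, 15.4, 12.0, 5.5, 13.6, 5.9, 19.6.
Cumulative: 17.7, 17.7, 37.3, 40.3, 46.3, 65.9, 75.2, 90.6, 102.6, 108.1, 121.7, 127.6, 147.2.
The total first reaches 73 DD on day 7.

day 7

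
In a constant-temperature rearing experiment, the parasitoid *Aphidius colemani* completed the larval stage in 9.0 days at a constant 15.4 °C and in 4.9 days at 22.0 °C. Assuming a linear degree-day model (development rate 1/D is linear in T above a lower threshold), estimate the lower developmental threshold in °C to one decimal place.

7.5 °C

Linear rate model ⇒ the product D·(T − T_b) is constant across temperatures.
9.0·(15.4 − T_b) = 4.9·(22.0 − T_b)
T_b = (9.0·15.4 − 4.9·22.0) / (9.0 − 4.9) = 30.80 / 4.1 = 7.512 °C ≈ 7.5 °C.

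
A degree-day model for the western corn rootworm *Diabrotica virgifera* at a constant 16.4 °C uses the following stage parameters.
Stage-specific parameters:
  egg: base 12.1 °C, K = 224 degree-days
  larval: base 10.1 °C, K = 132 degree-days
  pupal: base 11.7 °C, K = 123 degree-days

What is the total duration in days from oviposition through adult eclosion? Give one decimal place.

99.2 days

egg: 224 / (16.4 − 12.1) = 224 / 4.3 = 52.093 d.
larval: 132 / (16.4 − 10.1) = 132 / 6.3 = 20.952 d.
pupal: 123 / (16.4 − 11.7) = 123 / 4.7 = 26.170 d.
Sum = 99.216 ≈ 99.2 days.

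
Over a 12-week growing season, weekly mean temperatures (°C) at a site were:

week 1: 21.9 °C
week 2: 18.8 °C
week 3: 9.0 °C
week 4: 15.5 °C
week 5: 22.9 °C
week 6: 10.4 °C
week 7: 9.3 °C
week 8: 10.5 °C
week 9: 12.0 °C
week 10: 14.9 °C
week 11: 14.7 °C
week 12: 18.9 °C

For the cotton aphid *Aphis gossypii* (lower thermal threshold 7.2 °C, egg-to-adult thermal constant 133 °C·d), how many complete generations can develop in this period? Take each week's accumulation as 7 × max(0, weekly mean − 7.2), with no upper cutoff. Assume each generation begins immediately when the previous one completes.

Weekly DD (7 × max(0, T̄ − 7.2)): 102.9, 81.2, 12.6, 58.1, 109.9, 22.4, 14.7, 23.1, 33.6, 53.9, 52.5, 81.9.
Season total = 646.8 DD.
Complete generations = ⌊646.8 / 133⌋ = 4.

4 generations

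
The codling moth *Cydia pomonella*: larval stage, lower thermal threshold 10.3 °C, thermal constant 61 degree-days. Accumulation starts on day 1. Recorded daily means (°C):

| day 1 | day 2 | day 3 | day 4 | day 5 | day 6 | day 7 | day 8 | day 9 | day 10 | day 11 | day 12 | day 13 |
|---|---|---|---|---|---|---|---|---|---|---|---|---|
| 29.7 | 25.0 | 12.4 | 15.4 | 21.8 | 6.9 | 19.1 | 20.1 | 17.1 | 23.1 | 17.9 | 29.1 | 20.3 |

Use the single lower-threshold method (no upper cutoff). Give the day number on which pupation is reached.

day 7

Daily DD above 10.3 °C: 19.4, 14.7, 2.1, 5.1, 11.5, 0.0, 8.8, 9.8, 6.8, 12.8, 7.6, 18.8, 10.0.
Cumulative: 19.4, 34.1, 36.2, 41.3, 52.8, 52.8, 61.6, 71.4, 78.2, 91.0, 98.6, 117.4, 127.4.
The total first reaches 61 DD on day 7.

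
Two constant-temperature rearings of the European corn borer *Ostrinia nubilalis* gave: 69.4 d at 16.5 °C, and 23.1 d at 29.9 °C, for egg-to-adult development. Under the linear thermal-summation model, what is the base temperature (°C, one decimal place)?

Linear rate model ⇒ the product D·(T − T_b) is constant across temperatures.
69.4·(16.5 − T_b) = 23.1·(29.9 − T_b)
T_b = (69.4·16.5 − 23.1·29.9) / (69.4 − 23.1) = 454.41 / 46.3 = 9.814 °C ≈ 9.8 °C.

9.8 °C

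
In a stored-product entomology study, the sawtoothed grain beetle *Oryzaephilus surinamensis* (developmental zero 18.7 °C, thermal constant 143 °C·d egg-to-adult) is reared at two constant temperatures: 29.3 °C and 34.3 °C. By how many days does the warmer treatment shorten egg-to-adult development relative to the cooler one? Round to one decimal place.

At 29.3 °C: 143 / (29.3 − 18.7) = 143 / 10.6 = 13.491 d.
At 34.3 °C: 143 / (34.3 − 18.7) = 143 / 15.6 = 9.167 d.
Difference = |13.491 − 9.167| = 4.324 ≈ 4.3 days.

4.3 days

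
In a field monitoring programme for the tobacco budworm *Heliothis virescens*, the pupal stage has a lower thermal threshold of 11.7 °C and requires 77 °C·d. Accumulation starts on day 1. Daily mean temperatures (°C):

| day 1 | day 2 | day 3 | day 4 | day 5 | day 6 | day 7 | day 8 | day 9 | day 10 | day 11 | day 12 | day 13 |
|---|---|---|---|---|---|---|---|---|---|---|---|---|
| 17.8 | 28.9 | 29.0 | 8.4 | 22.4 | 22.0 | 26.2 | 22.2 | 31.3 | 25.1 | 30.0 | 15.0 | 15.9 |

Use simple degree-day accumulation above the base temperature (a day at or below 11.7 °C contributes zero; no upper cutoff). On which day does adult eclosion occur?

Daily DD above 11.7 °C: 6.1, 17.2, 17.3, 0.0, 10.7, 10.3, 14.5, 10.5, 19.6, 13.4, 18.3, 3.3, 4.2.
Cumulative: 6.1, 23.3, 40.6, 40.6, 51.3, 61.6, 76.1, 86.6, 106.2, 119.6, 137.9, 141.2, 145.4.
The total first reaches 77 DD on day 8.

day 8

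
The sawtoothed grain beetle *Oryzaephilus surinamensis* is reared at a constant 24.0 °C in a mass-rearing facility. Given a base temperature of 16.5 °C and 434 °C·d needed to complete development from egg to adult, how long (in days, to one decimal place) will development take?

Daily accumulation = 24.0 − 16.5 = 7.5 DD/day.
Duration = 434 / 7.5 = 57.867 ≈ 57.9 days.

57.9 days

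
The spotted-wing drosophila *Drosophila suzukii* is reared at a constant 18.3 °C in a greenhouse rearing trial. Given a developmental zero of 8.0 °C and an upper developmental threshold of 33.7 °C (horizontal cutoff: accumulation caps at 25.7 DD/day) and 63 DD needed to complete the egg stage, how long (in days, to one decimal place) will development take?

Daily accumulation = 18.3 − 8.0 = 10.3 DD/day.
Duration = 63 / 10.3 = 6.117 ≈ 6.1 days.

6.1 days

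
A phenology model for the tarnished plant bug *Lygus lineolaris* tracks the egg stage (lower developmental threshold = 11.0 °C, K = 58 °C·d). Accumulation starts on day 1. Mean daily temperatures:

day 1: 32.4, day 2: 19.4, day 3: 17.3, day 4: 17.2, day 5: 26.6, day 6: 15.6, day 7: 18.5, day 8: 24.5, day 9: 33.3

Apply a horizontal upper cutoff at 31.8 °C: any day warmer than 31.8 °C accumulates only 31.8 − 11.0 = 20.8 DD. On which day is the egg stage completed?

day 6

Daily DD above 11.0 °C (capped at 20.8): 20.8, 8.4, 6.3, 6.2, 15.6, 4.6, 7.5, 13.5, 20.8.
Cumulative: 20.8, 29.2, 35.5, 41.7, 57.3, 61.9, 69.4, 82.9, 103.7.
The total first reaches 58 DD on day 6.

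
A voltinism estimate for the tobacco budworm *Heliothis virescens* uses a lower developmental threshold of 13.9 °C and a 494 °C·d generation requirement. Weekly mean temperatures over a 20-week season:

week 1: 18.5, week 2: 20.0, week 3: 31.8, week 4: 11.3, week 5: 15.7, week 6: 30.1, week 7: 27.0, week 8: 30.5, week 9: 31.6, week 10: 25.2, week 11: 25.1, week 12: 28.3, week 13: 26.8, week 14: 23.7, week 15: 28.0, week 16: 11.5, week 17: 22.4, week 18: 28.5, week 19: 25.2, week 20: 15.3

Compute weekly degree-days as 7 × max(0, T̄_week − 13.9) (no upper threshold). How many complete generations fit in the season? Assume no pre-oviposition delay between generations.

2 generations

Weekly DD (7 × max(0, T̄ − 13.9)): 32.2, 42.7, 125.3, 0.0, 12.6, 113.4, 91.7, 116.2, 123.9, 79.1, 78.4, 100.8, 90.3, 68.6, 98.7, 0.0, 59.5, 102.2, 79.1, 9.8.
Season total = 1424.5 DD.
Complete generations = ⌊1424.5 / 494⌋ = 2.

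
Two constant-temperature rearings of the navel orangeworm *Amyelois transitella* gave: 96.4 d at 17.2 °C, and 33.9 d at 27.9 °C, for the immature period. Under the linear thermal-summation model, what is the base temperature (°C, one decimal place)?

Linear rate model ⇒ the product D·(T − T_b) is constant across temperatures.
96.4·(17.2 − T_b) = 33.9·(27.9 − T_b)
T_b = (96.4·17.2 − 33.9·27.9) / (96.4 − 33.9) = 712.27 / 62.5 = 11.396 °C ≈ 11.4 °C.

11.4 °C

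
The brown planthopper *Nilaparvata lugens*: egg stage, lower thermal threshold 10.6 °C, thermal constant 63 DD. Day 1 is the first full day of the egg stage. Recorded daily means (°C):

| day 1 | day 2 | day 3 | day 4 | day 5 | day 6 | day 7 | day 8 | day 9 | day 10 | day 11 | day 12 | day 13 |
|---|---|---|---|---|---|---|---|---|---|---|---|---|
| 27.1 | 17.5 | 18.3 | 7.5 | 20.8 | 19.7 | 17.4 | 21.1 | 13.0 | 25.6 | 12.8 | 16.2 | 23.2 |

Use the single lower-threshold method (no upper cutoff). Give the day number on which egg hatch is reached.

day 8

Daily DD above 10.6 °C: 16.5, 6.9, 7.7, 0.0, 10.2, 9.1, 6.8, 10.5, 2.4, 15.0, 2.2, 5.6, 12.6.
Cumulative: 16.5, 23.4, 31.1, 31.1, 41.3, 50.4, 57.2, 67.7, 70.1, 85.1, 87.3, 92.9, 105.5.
The total first reaches 63 DD on day 8.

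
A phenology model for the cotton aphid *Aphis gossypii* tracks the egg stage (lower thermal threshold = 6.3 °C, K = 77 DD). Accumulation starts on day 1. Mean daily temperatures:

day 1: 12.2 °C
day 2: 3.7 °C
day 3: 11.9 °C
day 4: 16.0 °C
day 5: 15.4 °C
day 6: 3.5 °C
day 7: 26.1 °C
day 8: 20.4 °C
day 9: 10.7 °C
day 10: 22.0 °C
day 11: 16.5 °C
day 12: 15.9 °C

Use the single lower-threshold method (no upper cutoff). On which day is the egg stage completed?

day 10

Daily DD above 6.3 °C: 5.9, 0.0, 5.6, 9.7, 9.1, 0.0, 19.8, 14.1, 4.4, 15.7, 10.2, 9.6.
Cumulative: 5.9, 5.9, 11.5, 21.2, 30.3, 30.3, 50.1, 64.2, 68.6, 84.3, 94.5, 104.1.
The total first reaches 77 DD on day 10.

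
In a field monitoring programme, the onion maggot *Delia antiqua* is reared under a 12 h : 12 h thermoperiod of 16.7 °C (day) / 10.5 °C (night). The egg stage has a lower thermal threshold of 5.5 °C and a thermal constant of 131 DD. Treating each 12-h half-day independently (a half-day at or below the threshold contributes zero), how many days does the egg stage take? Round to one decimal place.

Day half: max(0, 16.7 − 5.5) × 0.5 = 11.2 × 0.5 = 5.60 DD.
Night half: max(0, 10.5 − 5.5) × 0.5 = 5.0 × 0.5 = 2.50 DD.
Per 24 h: 8.10 DD/day.
Duration = 131 / 8.10 = 16.173 ≈ 16.2 days.

16.2 days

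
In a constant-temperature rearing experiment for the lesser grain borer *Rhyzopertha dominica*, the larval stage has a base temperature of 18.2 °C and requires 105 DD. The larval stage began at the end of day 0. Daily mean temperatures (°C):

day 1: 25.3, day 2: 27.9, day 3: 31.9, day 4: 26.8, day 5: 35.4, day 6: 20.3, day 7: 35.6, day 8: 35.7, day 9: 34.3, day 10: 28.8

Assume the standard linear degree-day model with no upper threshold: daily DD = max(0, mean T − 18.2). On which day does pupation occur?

Daily DD above 18.2 °C: 7.1, 9.7, 13.7, 8.6, 17.2, 2.1, 17.4, 17.5, 16.1, 10.6.
Cumulative: 7.1, 16.8, 30.5, 39.1, 56.3, 58.4, 75.8, 93.3, 109.4, 120.0.
The total first reaches 105 DD on day 9.

day 9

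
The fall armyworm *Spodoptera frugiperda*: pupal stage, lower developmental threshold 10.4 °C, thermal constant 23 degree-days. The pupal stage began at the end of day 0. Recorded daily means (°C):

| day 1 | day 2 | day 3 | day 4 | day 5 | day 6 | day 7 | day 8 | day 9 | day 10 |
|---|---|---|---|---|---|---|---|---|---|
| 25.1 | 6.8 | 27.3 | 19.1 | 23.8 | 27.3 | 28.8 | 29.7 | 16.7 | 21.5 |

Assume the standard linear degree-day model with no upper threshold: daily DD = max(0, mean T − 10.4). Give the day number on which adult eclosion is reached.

Daily DD above 10.4 °C: 14.7, 0.0, 16.9, 8.7, 13.4, 16.9, 18.4, 19.3, 6.3, 11.1.
Cumulative: 14.7, 14.7, 31.6, 40.3, 53.7, 70.6, 89.0, 108.3, 114.6, 125.7.
The total first reaches 23 DD on day 3.

day 3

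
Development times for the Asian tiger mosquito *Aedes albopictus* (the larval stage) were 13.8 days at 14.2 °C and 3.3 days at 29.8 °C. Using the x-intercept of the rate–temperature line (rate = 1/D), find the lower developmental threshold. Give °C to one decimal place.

9.3 °C

Linear rate model ⇒ the product D·(T − T_b) is constant across temperatures.
13.8·(14.2 − T_b) = 3.3·(29.8 − T_b)
T_b = (13.8·14.2 − 3.3·29.8) / (13.8 − 3.3) = 97.62 / 10.5 = 9.297 °C ≈ 9.3 °C.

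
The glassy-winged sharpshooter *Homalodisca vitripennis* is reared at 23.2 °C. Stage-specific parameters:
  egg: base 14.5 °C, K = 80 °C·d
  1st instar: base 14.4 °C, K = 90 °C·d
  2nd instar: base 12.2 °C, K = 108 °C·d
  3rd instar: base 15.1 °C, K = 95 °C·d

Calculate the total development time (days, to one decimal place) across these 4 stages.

41.0 days

egg: 80 / (23.2 − 14.5) = 80 / 8.7 = 9.195 d.
1st instar: 90 / (23.2 − 14.4) = 90 / 8.8 = 10.227 d.
2nd instar: 108 / (23.2 − 12.2) = 108 / 11.0 = 9.818 d.
3rd instar: 95 / (23.2 − 15.1) = 95 / 8.1 = 11.728 d.
Sum = 40.969 ≈ 41.0 days.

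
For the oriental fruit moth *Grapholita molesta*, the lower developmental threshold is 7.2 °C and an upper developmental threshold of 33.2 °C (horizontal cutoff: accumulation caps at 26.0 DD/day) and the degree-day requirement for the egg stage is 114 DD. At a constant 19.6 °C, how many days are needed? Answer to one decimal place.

Daily accumulation = 19.6 − 7.2 = 12.4 DD/day.
Duration = 114 / 12.4 = 9.194 ≈ 9.2 days.

9.2 days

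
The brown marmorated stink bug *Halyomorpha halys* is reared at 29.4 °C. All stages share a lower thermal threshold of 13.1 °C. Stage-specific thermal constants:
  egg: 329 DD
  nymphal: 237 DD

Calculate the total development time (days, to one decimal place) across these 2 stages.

34.7 days

Daily accumulation at 29.4 °C = 29.4 − 13.1 = 16.3 DD/day.
Total K = 329 + 237 = 566 DD.
Total duration = 566 / 16.3 = 34.724 ≈ 34.7 days.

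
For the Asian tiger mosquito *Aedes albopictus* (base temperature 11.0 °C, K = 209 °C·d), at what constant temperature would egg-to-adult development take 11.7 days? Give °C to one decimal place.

Required daily accumulation = 209 / 11.7 = 17.863 DD/day.
T = T_base + 17.863 = 11.0 + 17.863 = 28.863 ≈ 28.9 °C.

28.9 °C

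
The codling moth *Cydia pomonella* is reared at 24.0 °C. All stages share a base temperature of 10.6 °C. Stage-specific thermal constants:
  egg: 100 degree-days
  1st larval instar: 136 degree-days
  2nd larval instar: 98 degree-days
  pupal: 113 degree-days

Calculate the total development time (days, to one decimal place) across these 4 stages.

Daily accumulation at 24.0 °C = 24.0 − 10.6 = 13.4 DD/day.
Total K = 100 + 136 + 98 + 113 = 447 DD.
Total duration = 447 / 13.4 = 33.358 ≈ 33.4 days.

33.4 days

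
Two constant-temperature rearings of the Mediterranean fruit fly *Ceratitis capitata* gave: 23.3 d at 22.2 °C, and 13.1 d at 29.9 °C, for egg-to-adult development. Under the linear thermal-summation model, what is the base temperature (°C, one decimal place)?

Equal thermal constants: D₁(T₁ − T_b) = D₂(T₂ − T_b).
23.3·(22.2 − T_b) = 13.1·(29.9 − T_b)
T_b = (23.3·22.2 − 13.1·29.9) / (23.3 − 13.1) = 125.57 / 10.2 = 12.311 °C ≈ 12.3 °C.

12.3 °C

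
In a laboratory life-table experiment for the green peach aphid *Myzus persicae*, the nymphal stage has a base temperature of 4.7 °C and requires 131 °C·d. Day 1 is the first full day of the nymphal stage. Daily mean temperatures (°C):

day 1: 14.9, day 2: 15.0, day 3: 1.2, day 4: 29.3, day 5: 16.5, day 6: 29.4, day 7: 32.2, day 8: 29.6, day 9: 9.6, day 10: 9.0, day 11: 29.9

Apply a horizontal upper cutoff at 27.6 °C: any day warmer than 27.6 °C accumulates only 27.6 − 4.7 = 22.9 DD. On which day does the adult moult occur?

Daily DD above 4.7 °C (capped at 22.9): 10.2, 10.3, 0.0, 22.9, 11.8, 22.9, 22.9, 22.9, 4.9, 4.3, 22.9.
Cumulative: 10.2, 20.5, 20.5, 43.4, 55.2, 78.1, 101.0, 123.9, 128.8, 133.1, 156.0.
The total first reaches 131 DD on day 10.

day 10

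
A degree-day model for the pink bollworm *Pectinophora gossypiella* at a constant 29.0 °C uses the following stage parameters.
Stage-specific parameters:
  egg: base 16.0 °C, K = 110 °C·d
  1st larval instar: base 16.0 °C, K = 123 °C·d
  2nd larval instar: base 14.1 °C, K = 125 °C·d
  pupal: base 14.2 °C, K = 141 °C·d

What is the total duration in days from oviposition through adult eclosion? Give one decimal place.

egg: 110 / (29.0 − 16.0) = 110 / 13.0 = 8.462 d.
1st larval instar: 123 / (29.0 − 16.0) = 123 / 13.0 = 9.462 d.
2nd larval instar: 125 / (29.0 − 14.1) = 125 / 14.9 = 8.389 d.
pupal: 141 / (29.0 − 14.2) = 141 / 14.8 = 9.527 d.
Sum = 35.839 ≈ 35.8 days.

35.8 days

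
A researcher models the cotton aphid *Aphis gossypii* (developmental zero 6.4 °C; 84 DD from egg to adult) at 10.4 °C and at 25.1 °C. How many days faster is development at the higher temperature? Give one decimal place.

16.5 days

At 10.4 °C: 84 / (10.4 − 6.4) = 84 / 4.0 = 21.000 d.
At 25.1 °C: 84 / (25.1 − 6.4) = 84 / 18.7 = 4.492 d.
Difference = |21.000 − 4.492| = 16.508 ≈ 16.5 days.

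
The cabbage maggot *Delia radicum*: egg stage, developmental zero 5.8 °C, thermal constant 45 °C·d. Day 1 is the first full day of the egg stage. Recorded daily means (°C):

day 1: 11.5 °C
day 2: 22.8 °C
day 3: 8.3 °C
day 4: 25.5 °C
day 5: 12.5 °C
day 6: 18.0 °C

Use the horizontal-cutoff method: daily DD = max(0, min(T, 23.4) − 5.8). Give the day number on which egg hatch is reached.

day 5

Daily DD above 5.8 °C (capped at 17.6): 5.7, 17.0, 2.5, 17.6, 6.7, 12.2.
Cumulative: 5.7, 22.7, 25.2, 42.8, 49.5, 61.7.
The total first reaches 45 DD on day 5.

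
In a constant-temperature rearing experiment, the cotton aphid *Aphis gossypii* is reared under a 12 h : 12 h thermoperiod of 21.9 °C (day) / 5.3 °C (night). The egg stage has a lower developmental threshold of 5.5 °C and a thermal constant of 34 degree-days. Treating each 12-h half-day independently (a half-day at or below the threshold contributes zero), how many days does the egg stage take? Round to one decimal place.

4.1 days

Day half: max(0, 21.9 − 5.5) × 0.5 = 16.4 × 0.5 = 8.20 DD.
Night half: max(0, 5.3 − 5.5) × 0.5 = 0.0 × 0.5 = 0.00 DD.
Per 24 h: 8.20 DD/day.
Duration = 34 / 8.20 = 4.146 ≈ 4.1 days.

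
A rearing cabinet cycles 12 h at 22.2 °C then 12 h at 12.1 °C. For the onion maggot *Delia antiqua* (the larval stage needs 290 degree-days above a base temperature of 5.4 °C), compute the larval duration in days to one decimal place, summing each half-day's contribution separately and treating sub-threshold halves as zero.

24.7 days

Day half: max(0, 22.2 − 5.4) × 0.5 = 16.8 × 0.5 = 8.40 DD.
Night half: max(0, 12.1 − 5.4) × 0.5 = 6.7 × 0.5 = 3.35 DD.
Per 24 h: 11.75 DD/day.
Duration = 290 / 11.75 = 24.681 ≈ 24.7 days.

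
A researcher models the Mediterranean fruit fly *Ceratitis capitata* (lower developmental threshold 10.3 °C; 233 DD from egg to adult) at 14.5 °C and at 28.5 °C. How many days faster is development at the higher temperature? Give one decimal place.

42.7 days

At 14.5 °C: 233 / (14.5 − 10.3) = 233 / 4.2 = 55.476 d.
At 28.5 °C: 233 / (28.5 − 10.3) = 233 / 18.2 = 12.802 d.
Difference = |55.476 − 12.802| = 42.674 ≈ 42.7 days.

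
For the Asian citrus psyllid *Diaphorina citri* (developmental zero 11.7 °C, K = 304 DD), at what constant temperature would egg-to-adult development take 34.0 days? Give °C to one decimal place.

Required daily accumulation = 304 / 34.0 = 8.941 DD/day.
T = T_base + 8.941 = 11.7 + 8.941 = 20.641 ≈ 20.6 °C.

20.6 °C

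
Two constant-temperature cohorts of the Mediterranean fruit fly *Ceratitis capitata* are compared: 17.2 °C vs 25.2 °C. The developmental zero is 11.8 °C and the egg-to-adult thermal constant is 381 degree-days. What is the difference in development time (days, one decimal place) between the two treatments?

42.1 days

At 17.2 °C: 381 / (17.2 − 11.8) = 381 / 5.4 = 70.556 d.
At 25.2 °C: 381 / (25.2 − 11.8) = 381 / 13.4 = 28.433 d.
Difference = |70.556 − 28.433| = 42.123 ≈ 42.1 days.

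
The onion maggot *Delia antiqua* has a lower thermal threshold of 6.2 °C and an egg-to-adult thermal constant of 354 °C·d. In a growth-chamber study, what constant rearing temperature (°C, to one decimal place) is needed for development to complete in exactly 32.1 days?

17.2 °C

Required daily accumulation = 354 / 32.1 = 11.028 DD/day.
T = T_base + 11.028 = 6.2 + 11.028 = 17.228 ≈ 17.2 °C.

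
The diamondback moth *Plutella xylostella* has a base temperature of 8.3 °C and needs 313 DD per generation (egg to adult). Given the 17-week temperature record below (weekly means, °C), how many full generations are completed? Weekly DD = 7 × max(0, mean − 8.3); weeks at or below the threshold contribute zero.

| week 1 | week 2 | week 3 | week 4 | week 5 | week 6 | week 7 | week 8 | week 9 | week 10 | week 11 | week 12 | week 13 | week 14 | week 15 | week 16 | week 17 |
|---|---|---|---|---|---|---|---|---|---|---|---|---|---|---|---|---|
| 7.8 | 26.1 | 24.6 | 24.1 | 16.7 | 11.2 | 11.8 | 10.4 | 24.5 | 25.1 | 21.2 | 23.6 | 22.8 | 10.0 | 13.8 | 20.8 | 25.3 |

4 generations

Weekly DD (7 × max(0, T̄ − 8.3)): 0.0, 124.6, 114.1, 110.6, 58.8, 20.3, 24.5, 14.7, 113.4, 117.6, 90.3, 107.1, 101.5, 11.9, 38.5, 87.5, 119.0.
Season total = 1254.4 DD.
Complete generations = ⌊1254.4 / 313⌋ = 4.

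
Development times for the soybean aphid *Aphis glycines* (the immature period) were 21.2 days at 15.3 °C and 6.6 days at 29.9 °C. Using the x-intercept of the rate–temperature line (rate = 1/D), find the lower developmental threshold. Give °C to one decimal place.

Linear rate model ⇒ the product D·(T − T_b) is constant across temperatures.
21.2·(15.3 − T_b) = 6.6·(29.9 − T_b)
T_b = (21.2·15.3 − 6.6·29.9) / (21.2 − 6.6) = 127.02 / 14.6 = 8.700 °C ≈ 8.7 °C.

8.7 °C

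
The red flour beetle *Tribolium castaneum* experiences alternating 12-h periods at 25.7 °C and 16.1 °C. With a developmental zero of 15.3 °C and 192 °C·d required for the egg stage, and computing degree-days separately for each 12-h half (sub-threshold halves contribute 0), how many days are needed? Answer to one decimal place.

Day half: max(0, 25.7 − 15.3) × 0.5 = 10.4 × 0.5 = 5.20 DD.
Night half: max(0, 16.1 − 15.3) × 0.5 = 0.8 × 0.5 = 0.40 DD.
Per 24 h: 5.60 DD/day.
Duration = 192 / 5.60 = 34.286 ≈ 34.3 days.

34.3 days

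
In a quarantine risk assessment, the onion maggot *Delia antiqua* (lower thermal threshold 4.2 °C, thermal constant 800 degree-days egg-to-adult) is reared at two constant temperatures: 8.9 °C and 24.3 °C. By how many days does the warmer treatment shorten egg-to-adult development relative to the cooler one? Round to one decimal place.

At 8.9 °C: 800 / (8.9 − 4.2) = 800 / 4.7 = 170.213 d.
At 24.3 °C: 800 / (24.3 − 4.2) = 800 / 20.1 = 39.801 d.
Difference = |170.213 − 39.801| = 130.412 ≈ 130.4 days.

130.4 days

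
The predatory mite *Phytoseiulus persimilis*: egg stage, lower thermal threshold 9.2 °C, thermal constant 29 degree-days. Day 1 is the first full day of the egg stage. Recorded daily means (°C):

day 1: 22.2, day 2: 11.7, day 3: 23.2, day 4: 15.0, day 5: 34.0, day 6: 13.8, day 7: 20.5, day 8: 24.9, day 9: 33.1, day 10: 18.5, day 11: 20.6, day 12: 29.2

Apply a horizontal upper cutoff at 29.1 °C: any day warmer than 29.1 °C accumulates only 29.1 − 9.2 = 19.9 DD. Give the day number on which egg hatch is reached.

day 3

Daily DD above 9.2 °C (capped at 19.9): 13.0, 2.5, 14.0, 5.8, 19.9, 4.6, 11.3, 15.7, 19.9, 9.3, 11.4, 19.9.
Cumulative: 13.0, 15.5, 29.5, 35.3, 55.2, 59.8, 71.1, 86.8, 106.7, 116.0, 127.4, 147.3.
The total first reaches 29 DD on day 3.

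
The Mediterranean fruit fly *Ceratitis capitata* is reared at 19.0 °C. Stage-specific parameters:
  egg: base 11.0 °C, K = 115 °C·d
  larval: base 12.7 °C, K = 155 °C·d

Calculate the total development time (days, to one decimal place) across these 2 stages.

egg: 115 / (19.0 − 11.0) = 115 / 8.0 = 14.375 d.
larval: 155 / (19.0 − 12.7) = 155 / 6.3 = 24.603 d.
Sum = 38.978 ≈ 39.0 days.

39.0 days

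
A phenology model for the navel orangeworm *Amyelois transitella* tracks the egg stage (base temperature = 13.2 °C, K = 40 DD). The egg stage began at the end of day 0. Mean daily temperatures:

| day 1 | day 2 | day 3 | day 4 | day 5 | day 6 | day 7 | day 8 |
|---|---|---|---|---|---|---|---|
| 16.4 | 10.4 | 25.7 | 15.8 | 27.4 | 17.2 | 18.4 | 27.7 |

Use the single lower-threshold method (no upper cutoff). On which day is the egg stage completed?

day 7

Daily DD above 13.2 °C: 3.2, 0.0, 12.5, 2.6, 14.2, 4.0, 5.2, 14.5.
Cumulative: 3.2, 3.2, 15.7, 18.3, 32.5, 36.5, 41.7, 56.2.
The total first reaches 40 DD on day 7.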